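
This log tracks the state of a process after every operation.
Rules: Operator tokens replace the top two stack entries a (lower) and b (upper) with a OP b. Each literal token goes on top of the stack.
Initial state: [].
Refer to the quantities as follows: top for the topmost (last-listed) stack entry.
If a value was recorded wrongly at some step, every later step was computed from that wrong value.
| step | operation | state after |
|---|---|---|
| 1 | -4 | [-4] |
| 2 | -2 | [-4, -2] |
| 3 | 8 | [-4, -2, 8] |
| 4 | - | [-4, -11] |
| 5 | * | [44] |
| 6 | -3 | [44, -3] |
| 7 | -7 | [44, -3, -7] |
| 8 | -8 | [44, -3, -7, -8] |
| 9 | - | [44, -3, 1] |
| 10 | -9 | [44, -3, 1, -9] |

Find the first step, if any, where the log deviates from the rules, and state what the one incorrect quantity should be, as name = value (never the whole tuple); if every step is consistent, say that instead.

1. push -4: top = -4 (in agreement)
2. push -2: top = -2 (confirmed correct)
3. push 8: top = 8 (same as recorded)
4. -2 - 8 = -10 (not what was recorded)
First deviation found at step 4; the corrected entry is top = -10.

step 4, top = -10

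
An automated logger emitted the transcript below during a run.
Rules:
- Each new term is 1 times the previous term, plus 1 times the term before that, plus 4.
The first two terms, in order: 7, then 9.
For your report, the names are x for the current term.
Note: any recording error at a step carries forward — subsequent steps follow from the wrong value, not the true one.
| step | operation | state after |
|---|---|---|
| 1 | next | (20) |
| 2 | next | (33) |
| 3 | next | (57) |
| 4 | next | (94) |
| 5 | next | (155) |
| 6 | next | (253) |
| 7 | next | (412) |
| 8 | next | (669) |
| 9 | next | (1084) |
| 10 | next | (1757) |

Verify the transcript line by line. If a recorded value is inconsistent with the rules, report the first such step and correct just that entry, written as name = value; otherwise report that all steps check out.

Step 1: x = 1*(9) + (1)*(7) + (4) = 20 — checks out.
Step 2: x = 1*(20) + (1)*(9) + (4) = 33 — checks out.
Step 3: x = 1*(33) + (1)*(20) + (4) = 57 — matches.
Step 4: x = 1*(57) + (1)*(33) + (4) = 94 — matches.
Step 5: x = 1*(94) + (1)*(57) + (4) = 155 — in agreement.
Step 6: x = 1*(155) + (1)*(94) + (4) = 253 — in agreement.
Step 7: x = 1*(253) + (1)*(155) + (4) = 412 — confirmed correct.
Step 8: x = 1*(412) + (1)*(253) + (4) = 669 — in agreement.
Step 9: x = 1*(669) + (1)*(412) + (4) = 1085 — the entry is off here.
The earliest wrong entry is at step 9: it should read x = 1085.

step 9, x = 1085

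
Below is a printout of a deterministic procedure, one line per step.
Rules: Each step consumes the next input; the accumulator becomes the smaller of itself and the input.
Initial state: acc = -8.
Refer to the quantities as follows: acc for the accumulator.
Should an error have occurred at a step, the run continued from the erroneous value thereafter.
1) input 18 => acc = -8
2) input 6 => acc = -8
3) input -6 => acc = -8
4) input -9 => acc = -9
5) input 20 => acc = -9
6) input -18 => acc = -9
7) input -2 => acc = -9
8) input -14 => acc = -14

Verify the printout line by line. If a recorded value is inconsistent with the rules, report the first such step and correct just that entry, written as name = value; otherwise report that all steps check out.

Recomputing the run from the initial state:
step 1: acc = -8
step 2: acc = -8
step 3: acc = -8
step 4: acc = -9
step 5: acc = -9
step 6: acc = -18
step 7: acc = -18
step 8: acc = -18
The first disagreement with the printout is at step 6, where the value should be acc = -18.

step 6, acc = -18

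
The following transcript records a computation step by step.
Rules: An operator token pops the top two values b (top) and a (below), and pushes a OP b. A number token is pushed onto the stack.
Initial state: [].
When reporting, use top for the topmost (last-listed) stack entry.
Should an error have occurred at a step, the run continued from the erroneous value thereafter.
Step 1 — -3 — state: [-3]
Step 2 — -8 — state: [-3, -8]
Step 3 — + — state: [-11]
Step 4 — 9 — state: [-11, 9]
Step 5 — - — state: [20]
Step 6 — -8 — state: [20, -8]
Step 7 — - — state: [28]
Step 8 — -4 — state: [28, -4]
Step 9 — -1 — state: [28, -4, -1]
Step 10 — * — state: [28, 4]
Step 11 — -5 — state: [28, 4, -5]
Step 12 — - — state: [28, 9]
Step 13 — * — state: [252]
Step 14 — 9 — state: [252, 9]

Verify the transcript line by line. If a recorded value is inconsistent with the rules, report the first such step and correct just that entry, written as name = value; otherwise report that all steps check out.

step 5, top = -20

Step 1: push -3: top = -3 — matches.
Step 2: push -8: top = -8 — agrees with the transcript.
Step 3: -3 + -8 = -11 — matches.
Step 4: push 9: top = 9 — consistent with the transcript.
Step 5: -11 - 9 = -20 — the entry is off here.
The earliest wrong entry is at step 5: it should read top = -20.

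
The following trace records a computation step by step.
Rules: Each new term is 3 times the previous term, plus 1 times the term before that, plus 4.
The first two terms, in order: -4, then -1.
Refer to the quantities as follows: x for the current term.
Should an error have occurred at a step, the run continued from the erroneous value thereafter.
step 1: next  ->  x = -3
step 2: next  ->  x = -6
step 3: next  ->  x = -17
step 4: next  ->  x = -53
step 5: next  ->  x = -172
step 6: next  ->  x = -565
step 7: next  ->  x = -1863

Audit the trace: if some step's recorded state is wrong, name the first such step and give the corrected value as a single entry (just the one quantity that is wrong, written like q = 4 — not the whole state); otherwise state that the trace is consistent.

no error

1. x = 3*(-1) + (1)*(-4) + (4) = -3 (checks out)
2. x = 3*(-3) + (1)*(-1) + (4) = -6 (same as recorded)
3. x = 3*(-6) + (1)*(-3) + (4) = -17 (verified)
4. x = 3*(-17) + (1)*(-6) + (4) = -53 (verified)
5. x = 3*(-53) + (1)*(-17) + (4) = -172 (agrees with the trace)
6. x = 3*(-172) + (1)*(-53) + (4) = -565 (consistent with the trace)
7. x = 3*(-565) + (1)*(-172) + (4) = -1863 (matches)
The whole run recomputes cleanly — no discrepancies.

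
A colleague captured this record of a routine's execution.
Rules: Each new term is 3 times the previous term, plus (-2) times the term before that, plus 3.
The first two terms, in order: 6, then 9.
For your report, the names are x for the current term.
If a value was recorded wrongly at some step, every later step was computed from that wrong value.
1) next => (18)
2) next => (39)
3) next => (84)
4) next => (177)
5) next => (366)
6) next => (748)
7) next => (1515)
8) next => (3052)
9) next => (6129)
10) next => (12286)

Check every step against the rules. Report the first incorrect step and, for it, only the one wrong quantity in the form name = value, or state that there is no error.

step 6, x = 747

1. x = 3*(9) + (-2)*(6) + (3) = 18 (exactly as logged)
2. x = 3*(18) + (-2)*(9) + (3) = 39 (in agreement)
3. x = 3*(39) + (-2)*(18) + (3) = 84 (confirmed correct)
4. x = 3*(84) + (-2)*(39) + (3) = 177 (agrees with the record)
5. x = 3*(177) + (-2)*(84) + (3) = 366 (exactly as logged)
6. x = 3*(366) + (-2)*(177) + (3) = 747 (first mismatch against the record)
So the first discrepancy is step 6, where the right value is x = 747.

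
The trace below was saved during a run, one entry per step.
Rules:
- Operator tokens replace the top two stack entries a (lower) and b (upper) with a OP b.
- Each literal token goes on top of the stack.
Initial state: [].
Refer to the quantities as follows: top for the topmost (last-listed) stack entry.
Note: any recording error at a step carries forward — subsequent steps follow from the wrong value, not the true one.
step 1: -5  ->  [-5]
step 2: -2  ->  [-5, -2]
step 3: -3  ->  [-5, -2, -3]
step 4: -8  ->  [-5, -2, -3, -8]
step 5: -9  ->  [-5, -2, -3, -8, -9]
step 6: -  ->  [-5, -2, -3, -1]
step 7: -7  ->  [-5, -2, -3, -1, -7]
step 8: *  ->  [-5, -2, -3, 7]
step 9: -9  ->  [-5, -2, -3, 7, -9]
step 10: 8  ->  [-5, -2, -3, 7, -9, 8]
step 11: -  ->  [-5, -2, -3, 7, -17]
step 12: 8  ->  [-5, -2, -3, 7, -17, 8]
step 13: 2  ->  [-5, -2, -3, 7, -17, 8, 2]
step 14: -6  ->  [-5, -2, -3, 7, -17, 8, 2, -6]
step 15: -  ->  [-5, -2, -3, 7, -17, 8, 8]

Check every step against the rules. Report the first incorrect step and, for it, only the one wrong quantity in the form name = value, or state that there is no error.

step 6, top = 1

Recomputing the run from the initial state:
step 1: [-5]
step 2: [-5, -2]
step 3: [-5, -2, -3]
step 4: [-5, -2, -3, -8]
step 5: [-5, -2, -3, -8, -9]
step 6: [-5, -2, -3, 1]
step 7: [-5, -2, -3, 1, -7]
step 8: [-5, -2, -3, -7]
step 9: [-5, -2, -3, -7, -9]
step 10: [-5, -2, -3, -7, -9, 8]
step 11: [-5, -2, -3, -7, -17]
step 12: [-5, -2, -3, -7, -17, 8]
step 13: [-5, -2, -3, -7, -17, 8, 2]
step 14: [-5, -2, -3, -7, -17, 8, 2, -6]
step 15: [-5, -2, -3, -7, -17, 8, 8]
The first disagreement with the trace is at step 6, where the value should be top = 1.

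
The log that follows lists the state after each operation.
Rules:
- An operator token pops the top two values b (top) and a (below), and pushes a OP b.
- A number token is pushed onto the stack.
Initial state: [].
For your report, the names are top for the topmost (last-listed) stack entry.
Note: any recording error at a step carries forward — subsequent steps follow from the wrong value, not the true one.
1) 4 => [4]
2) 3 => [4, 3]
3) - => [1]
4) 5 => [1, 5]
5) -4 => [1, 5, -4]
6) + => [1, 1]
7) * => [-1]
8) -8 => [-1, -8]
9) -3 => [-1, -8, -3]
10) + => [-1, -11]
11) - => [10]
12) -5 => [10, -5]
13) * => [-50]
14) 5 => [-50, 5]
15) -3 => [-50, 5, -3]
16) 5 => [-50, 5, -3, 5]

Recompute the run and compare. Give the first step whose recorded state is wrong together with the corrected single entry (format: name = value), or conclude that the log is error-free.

1. push 4: top = 4 (consistent with the log)
2. push 3: top = 3 (agrees with the log)
3. 4 - 3 = 1 (matches)
4. push 5: top = 5 (same as recorded)
5. push -4: top = -4 (exactly as logged)
6. 5 + -4 = 1 (consistent with the log)
7. 1 * 1 = 1 (the log disagrees here)
The audit stops at step 7: the recorded entry is wrong and should be top = 1.

step 7, top = 1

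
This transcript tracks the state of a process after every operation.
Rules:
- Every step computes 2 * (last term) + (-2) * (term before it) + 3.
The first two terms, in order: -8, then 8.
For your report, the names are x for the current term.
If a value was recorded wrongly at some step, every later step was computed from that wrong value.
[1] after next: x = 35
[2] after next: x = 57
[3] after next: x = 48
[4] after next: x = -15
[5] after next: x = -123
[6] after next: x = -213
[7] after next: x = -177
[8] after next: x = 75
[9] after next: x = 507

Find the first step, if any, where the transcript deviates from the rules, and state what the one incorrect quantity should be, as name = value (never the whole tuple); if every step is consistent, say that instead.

Step 1: x = 2*(8) + (-2)*(-8) + (3) = 35 — verified.
Step 2: x = 2*(35) + (-2)*(8) + (3) = 57 — matches.
Step 3: x = 2*(57) + (-2)*(35) + (3) = 47 — a discrepancy with the transcript.
First incorrect step: 3; the correct value is x = 47.

step 3, x = 47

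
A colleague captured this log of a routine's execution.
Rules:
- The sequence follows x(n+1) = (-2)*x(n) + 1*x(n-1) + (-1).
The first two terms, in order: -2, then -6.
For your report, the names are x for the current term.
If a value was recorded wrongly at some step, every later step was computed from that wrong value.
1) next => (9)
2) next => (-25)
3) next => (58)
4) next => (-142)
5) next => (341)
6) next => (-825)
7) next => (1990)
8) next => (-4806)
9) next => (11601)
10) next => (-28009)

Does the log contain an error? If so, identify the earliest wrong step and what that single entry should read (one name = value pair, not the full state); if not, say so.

no error

step 1: x = -2*(-6) + (1)*(-2) + (-1) = 9 -> checks out
step 2: x = -2*(9) + (1)*(-6) + (-1) = -25 -> no discrepancy
step 3: x = -2*(-25) + (1)*(9) + (-1) = 58 -> in agreement
step 4: x = -2*(58) + (1)*(-25) + (-1) = -142 -> consistent with the log
step 5: x = -2*(-142) + (1)*(58) + (-1) = 341 -> matches
step 6: x = -2*(341) + (1)*(-142) + (-1) = -825 -> in agreement
step 7: x = -2*(-825) + (1)*(341) + (-1) = 1990 -> consistent with the log
step 8: x = -2*(1990) + (1)*(-825) + (-1) = -4806 -> same as recorded
step 9: x = -2*(-4806) + (1)*(1990) + (-1) = 11601 -> verified
step 10: x = -2*(11601) + (1)*(-4806) + (-1) = -28009 -> matches
No step deviates from the rules.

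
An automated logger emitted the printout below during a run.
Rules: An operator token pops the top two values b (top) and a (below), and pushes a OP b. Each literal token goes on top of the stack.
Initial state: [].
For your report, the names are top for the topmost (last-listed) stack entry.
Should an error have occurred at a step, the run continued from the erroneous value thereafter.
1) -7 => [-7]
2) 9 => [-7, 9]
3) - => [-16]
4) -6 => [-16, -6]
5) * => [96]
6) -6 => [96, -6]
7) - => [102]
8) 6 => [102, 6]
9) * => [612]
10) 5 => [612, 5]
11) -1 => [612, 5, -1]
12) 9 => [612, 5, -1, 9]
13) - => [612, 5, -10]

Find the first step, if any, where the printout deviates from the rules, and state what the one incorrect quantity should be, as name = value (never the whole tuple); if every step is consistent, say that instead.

no error

Recomputing the run from the initial state:
step 1: [-7]
step 2: [-7, 9]
step 3: [-16]
step 4: [-16, -6]
step 5: [96]
step 6: [96, -6]
step 7: [102]
step 8: [102, 6]
step 9: [612]
step 10: [612, 5]
step 11: [612, 5, -1]
step 12: [612, 5, -1, 9]
step 13: [612, 5, -10]
This matches the printout at every step.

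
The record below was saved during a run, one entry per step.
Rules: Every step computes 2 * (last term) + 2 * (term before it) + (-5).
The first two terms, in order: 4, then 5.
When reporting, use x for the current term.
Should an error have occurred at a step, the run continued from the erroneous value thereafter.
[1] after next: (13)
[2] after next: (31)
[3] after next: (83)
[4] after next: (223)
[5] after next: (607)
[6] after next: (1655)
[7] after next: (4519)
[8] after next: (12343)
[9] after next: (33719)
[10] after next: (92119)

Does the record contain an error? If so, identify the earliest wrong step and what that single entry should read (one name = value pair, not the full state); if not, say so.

no error

Recomputing the run from the initial state:
step 1: x = 13
step 2: x = 31
step 3: x = 83
step 4: x = 223
step 5: x = 607
step 6: x = 1655
step 7: x = 4519
step 8: x = 12343
step 9: x = 33719
step 10: x = 92119
This matches the record at every step.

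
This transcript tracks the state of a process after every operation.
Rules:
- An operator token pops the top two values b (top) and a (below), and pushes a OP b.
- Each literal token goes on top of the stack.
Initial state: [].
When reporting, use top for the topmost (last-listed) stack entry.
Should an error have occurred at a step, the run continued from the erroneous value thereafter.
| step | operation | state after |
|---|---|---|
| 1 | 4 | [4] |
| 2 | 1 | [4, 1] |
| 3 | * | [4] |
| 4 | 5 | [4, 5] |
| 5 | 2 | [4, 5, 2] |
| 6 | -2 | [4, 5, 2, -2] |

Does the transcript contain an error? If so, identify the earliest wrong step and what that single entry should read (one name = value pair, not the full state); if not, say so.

no error

Recomputing the run from the initial state:
step 1: [4]
step 2: [4, 1]
step 3: [4]
step 4: [4, 5]
step 5: [4, 5, 2]
step 6: [4, 5, 2, -2]
This matches the transcript at every step.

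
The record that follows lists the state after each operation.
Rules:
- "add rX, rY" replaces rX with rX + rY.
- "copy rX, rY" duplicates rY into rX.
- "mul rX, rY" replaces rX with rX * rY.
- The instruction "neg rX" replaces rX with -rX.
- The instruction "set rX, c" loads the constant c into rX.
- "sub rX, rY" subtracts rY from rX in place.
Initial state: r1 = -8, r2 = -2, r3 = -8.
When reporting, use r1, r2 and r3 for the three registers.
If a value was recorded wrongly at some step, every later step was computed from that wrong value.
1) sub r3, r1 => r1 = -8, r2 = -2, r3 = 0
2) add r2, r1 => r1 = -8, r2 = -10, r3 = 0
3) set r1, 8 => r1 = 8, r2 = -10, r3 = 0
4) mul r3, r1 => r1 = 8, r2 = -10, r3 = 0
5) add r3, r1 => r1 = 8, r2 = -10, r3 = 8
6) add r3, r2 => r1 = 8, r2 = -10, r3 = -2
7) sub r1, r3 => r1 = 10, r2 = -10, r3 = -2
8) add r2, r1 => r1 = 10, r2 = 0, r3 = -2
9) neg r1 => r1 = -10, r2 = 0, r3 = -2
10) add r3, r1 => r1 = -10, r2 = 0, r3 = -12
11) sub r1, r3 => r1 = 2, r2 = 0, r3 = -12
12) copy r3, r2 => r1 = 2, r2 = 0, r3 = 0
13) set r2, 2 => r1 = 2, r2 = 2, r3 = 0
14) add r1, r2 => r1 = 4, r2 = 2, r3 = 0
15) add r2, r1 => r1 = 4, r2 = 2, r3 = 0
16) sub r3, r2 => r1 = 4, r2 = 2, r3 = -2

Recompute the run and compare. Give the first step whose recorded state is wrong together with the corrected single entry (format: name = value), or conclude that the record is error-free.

step 15, r2 = 6

Recomputing the run from the initial state:
step 1: r1 = -8, r2 = -2, r3 = 0
step 2: r1 = -8, r2 = -10, r3 = 0
step 3: r1 = 8, r2 = -10, r3 = 0
step 4: r1 = 8, r2 = -10, r3 = 0
step 5: r1 = 8, r2 = -10, r3 = 8
step 6: r1 = 8, r2 = -10, r3 = -2
step 7: r1 = 10, r2 = -10, r3 = -2
step 8: r1 = 10, r2 = 0, r3 = -2
step 9: r1 = -10, r2 = 0, r3 = -2
step 10: r1 = -10, r2 = 0, r3 = -12
step 11: r1 = 2, r2 = 0, r3 = -12
step 12: r1 = 2, r2 = 0, r3 = 0
step 13: r1 = 2, r2 = 2, r3 = 0
step 14: r1 = 4, r2 = 2, r3 = 0
step 15: r1 = 4, r2 = 6, r3 = 0
step 16: r1 = 4, r2 = 6, r3 = -6
The first disagreement with the record is at step 15, where the value should be r2 = 6.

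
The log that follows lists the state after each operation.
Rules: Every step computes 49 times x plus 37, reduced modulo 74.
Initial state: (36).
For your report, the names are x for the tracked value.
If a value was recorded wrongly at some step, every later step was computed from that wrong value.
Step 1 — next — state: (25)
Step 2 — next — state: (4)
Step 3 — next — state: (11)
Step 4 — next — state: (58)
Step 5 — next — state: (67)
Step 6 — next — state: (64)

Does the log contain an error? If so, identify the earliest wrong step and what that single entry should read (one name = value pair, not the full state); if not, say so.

no error

step 1: x = (49*36 + 37) mod 74 = 25 -> in agreement
step 2: x = (49*25 + 37) mod 74 = 4 -> verified
step 3: x = (49*4 + 37) mod 74 = 11 -> same as recorded
step 4: x = (49*11 + 37) mod 74 = 58 -> agrees with the log
step 5: x = (49*58 + 37) mod 74 = 67 -> verified
step 6: x = (49*67 + 37) mod 74 = 64 -> confirmed correct
No step deviates from the rules.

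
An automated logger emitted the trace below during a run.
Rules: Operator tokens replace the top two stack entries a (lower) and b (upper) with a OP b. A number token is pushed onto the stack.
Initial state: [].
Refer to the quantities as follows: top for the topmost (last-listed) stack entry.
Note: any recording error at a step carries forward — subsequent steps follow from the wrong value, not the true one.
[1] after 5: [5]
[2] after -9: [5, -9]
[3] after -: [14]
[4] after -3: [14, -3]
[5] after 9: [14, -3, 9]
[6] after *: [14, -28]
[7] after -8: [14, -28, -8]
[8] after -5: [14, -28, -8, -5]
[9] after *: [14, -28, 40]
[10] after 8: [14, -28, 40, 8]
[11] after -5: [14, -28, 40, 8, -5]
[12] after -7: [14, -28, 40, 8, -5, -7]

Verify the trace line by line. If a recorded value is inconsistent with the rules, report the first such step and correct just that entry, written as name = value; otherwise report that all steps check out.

1. push 5: top = 5 (no discrepancy)
2. push -9: top = -9 (matches)
3. 5 - -9 = 14 (verified)
4. push -3: top = -3 (matches)
5. push 9: top = 9 (consistent with the trace)
6. -3 * 9 = -27 (the trace has a different value)
So the first discrepancy is step 6, where the right value is top = -27.

step 6, top = -27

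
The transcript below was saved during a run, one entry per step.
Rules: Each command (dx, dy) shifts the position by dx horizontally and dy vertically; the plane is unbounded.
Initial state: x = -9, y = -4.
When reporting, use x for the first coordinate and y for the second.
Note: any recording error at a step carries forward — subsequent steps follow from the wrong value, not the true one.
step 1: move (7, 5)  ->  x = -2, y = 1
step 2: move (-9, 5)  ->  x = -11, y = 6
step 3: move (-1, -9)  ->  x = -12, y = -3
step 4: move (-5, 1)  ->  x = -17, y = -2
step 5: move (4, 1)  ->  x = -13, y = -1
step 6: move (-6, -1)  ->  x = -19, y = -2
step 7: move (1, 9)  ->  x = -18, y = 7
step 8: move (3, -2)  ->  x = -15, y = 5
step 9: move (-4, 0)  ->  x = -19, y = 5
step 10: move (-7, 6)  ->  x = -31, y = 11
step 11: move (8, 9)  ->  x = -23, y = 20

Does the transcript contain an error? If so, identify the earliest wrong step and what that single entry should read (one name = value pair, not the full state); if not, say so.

1. x = -9 + (7) = -2, y = -4 + (5) = 1 (checks out)
2. x = -2 + (-9) = -11, y = 1 + (5) = 6 (no discrepancy)
3. x = -11 + (-1) = -12, y = 6 + (-9) = -3 (matches)
4. x = -12 + (-5) = -17, y = -3 + (1) = -2 (exactly as logged)
5. x = -17 + (4) = -13, y = -2 + (1) = -1 (consistent with the transcript)
6. x = -13 + (-6) = -19, y = -1 + (-1) = -2 (verified)
7. x = -19 + (1) = -18, y = -2 + (9) = 7 (checks out)
8. x = -18 + (3) = -15, y = 7 + (-2) = 5 (matches)
9. x = -15 + (-4) = -19, y = 5 + (0) = 5 (verified)
10. x = -19 + (-7) = -26, y = 5 + (6) = 11 (not what was recorded)
That makes step 10 the first incorrect line — x = -26 is what it should show.

step 10, x = -26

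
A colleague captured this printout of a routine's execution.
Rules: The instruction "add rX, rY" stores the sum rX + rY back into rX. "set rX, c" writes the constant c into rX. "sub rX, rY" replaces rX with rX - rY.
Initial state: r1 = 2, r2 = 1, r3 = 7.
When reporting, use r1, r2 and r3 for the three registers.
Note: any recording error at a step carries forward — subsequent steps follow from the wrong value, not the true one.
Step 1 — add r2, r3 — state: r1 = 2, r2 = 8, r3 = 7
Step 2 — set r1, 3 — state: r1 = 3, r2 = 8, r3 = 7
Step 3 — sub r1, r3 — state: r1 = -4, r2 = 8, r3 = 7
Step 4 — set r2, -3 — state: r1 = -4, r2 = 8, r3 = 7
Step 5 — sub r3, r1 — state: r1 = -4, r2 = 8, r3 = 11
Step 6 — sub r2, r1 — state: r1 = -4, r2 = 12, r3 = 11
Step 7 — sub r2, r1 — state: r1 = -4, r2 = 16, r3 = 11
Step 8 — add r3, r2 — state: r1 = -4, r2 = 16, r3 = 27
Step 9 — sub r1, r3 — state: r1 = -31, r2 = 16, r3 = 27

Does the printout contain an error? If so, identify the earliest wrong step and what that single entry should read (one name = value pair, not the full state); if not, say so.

step 4, r2 = -3

Recomputing the run from the initial state:
step 1: r1 = 2, r2 = 8, r3 = 7
step 2: r1 = 3, r2 = 8, r3 = 7
step 3: r1 = -4, r2 = 8, r3 = 7
step 4: r1 = -4, r2 = -3, r3 = 7
step 5: r1 = -4, r2 = -3, r3 = 11
step 6: r1 = -4, r2 = 1, r3 = 11
step 7: r1 = -4, r2 = 5, r3 = 11
step 8: r1 = -4, r2 = 5, r3 = 16
step 9: r1 = -20, r2 = 5, r3 = 16
The first disagreement with the printout is at step 4, where the value should be r2 = -3.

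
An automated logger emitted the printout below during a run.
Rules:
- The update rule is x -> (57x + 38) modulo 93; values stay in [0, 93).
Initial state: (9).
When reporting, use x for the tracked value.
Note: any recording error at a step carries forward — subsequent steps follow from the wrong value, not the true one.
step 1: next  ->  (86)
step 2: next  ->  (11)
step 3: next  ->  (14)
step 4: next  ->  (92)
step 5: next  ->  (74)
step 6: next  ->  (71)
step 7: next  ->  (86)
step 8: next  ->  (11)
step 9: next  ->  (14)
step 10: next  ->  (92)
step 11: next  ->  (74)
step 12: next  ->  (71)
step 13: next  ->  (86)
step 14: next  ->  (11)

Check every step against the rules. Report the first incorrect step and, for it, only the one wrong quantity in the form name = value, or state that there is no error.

Step 1: x = (57*9 + 38) mod 93 = 86 — confirmed correct.
Step 2: x = (57*86 + 38) mod 93 = 11 — no discrepancy.
Step 3: x = (57*11 + 38) mod 93 = 14 — matches.
Step 4: x = (57*14 + 38) mod 93 = 92 — confirmed correct.
Step 5: x = (57*92 + 38) mod 93 = 74 — exactly as logged.
Step 6: x = (57*74 + 38) mod 93 = 71 — exactly as logged.
Step 7: x = (57*71 + 38) mod 93 = 86 — in agreement.
Step 8: x = (57*86 + 38) mod 93 = 11 — matches.
Step 9: x = (57*11 + 38) mod 93 = 14 — no discrepancy.
Step 10: x = (57*14 + 38) mod 93 = 92 — no discrepancy.
Step 11: x = (57*92 + 38) mod 93 = 74 — verified.
Step 12: x = (57*74 + 38) mod 93 = 71 — in agreement.
Step 13: x = (57*71 + 38) mod 93 = 86 — consistent with the printout.
Step 14: x = (57*86 + 38) mod 93 = 11 — same as recorded.
All steps check out; nothing to correct.

no error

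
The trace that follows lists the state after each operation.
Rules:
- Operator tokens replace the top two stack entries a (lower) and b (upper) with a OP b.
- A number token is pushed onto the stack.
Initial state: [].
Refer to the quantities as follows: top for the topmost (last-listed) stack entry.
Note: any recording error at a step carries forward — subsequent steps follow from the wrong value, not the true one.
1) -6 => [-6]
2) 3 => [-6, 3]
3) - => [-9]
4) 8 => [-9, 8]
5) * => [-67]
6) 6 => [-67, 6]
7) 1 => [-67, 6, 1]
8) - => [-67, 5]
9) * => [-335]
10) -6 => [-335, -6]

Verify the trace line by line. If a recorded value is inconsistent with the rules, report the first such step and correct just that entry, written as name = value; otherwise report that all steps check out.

step 5, top = -72

1. push -6: top = -6 (confirmed correct)
2. push 3: top = 3 (matches)
3. -6 - 3 = -9 (same as recorded)
4. push 8: top = 8 (consistent with the trace)
5. -9 * 8 = -72 (not what was recorded)
Conclusion: step 5 carries the first error; the entry should be top = -72.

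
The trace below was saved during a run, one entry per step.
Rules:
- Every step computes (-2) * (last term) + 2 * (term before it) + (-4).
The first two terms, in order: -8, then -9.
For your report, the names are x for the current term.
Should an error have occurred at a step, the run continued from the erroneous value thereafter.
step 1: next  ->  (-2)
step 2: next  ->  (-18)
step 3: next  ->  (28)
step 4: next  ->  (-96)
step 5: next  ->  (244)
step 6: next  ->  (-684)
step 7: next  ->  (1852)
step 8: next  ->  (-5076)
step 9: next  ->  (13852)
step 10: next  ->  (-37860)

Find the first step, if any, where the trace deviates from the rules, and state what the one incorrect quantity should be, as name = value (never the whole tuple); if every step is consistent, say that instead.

no error

Recomputing the run from the initial state:
step 1: x = -2
step 2: x = -18
step 3: x = 28
step 4: x = -96
step 5: x = 244
step 6: x = -684
step 7: x = 1852
step 8: x = -5076
step 9: x = 13852
step 10: x = -37860
This matches the trace at every step.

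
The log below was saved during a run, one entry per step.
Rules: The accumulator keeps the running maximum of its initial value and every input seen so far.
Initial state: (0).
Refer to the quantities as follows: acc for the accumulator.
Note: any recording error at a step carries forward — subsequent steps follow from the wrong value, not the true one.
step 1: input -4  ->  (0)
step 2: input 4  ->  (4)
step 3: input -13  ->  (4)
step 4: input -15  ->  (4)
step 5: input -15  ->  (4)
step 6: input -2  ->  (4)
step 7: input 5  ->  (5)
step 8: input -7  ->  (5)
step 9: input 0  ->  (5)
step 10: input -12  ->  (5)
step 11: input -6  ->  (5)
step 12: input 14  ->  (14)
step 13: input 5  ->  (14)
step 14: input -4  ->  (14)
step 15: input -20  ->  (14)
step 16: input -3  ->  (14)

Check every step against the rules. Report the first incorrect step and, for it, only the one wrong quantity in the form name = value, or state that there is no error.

no error

Recomputing the run from the initial state:
step 1: acc = 0
step 2: acc = 4
step 3: acc = 4
step 4: acc = 4
step 5: acc = 4
step 6: acc = 4
step 7: acc = 5
step 8: acc = 5
step 9: acc = 5
step 10: acc = 5
step 11: acc = 5
step 12: acc = 14
step 13: acc = 14
step 14: acc = 14
step 15: acc = 14
step 16: acc = 14
This matches the log at every step.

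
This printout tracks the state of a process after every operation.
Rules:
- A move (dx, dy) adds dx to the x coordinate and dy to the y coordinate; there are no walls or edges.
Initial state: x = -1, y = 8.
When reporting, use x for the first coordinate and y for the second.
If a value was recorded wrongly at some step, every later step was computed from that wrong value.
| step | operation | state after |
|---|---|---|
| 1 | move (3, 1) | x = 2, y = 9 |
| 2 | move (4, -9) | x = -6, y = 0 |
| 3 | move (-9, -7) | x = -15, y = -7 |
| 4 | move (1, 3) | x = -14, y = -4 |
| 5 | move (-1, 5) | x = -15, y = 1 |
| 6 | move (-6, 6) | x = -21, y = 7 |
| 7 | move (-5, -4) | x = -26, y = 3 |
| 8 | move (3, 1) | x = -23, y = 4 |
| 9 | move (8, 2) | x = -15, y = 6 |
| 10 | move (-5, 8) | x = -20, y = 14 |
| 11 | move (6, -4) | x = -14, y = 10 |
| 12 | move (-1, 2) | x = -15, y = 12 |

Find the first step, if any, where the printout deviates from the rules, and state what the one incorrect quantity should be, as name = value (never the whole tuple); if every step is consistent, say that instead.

step 1: x = -1 + (3) = 2, y = 8 + (1) = 9 -> matches
step 2: x = 2 + (4) = 6, y = 9 + (-9) = 0 -> the printout disagrees here
First incorrect step: 2; the correct value is x = 6.

step 2, x = 6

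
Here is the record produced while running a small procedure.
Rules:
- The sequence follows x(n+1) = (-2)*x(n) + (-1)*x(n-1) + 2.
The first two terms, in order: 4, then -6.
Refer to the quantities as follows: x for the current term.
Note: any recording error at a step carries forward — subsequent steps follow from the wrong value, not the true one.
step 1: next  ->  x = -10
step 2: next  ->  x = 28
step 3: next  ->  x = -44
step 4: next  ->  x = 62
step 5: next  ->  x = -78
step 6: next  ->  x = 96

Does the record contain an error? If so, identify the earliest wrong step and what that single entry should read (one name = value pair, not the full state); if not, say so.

Step 1: x = -2*(-6) + (-1)*(4) + (2) = 10 — the record disagrees here.
Conclusion: step 1 carries the first error; the entry should be x = 10.

step 1, x = 10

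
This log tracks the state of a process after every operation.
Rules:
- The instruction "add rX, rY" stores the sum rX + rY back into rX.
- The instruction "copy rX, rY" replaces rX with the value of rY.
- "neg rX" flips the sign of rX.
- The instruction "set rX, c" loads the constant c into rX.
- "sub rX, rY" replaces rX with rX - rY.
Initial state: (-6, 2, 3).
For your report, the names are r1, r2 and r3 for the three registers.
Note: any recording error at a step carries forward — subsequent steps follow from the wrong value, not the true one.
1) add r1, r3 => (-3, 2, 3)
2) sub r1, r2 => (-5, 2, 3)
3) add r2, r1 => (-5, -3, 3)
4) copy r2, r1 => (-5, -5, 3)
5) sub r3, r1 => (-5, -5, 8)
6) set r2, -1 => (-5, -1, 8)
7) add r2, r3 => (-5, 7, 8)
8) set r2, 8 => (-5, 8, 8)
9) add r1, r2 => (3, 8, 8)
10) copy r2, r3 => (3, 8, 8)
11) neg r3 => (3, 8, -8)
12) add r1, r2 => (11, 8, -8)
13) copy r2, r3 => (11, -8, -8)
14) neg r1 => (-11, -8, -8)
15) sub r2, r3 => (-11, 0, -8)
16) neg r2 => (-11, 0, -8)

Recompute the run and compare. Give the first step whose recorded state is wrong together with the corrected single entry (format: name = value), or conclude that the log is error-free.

step 1: r1 = -6 + 3 = -3 -> consistent with the log
step 2: r1 = -3 - 2 = -5 -> same as recorded
step 3: r2 = 2 + -5 = -3 -> no discrepancy
step 4: r2 = -5 -> confirmed correct
step 5: r3 = 3 - -5 = 8 -> same as recorded
step 6: r2 = -1 -> agrees with the log
step 7: r2 = -1 + 8 = 7 -> agrees with the log
step 8: r2 = 8 -> matches
step 9: r1 = -5 + 8 = 3 -> same as recorded
step 10: r2 = 8 -> no discrepancy
step 11: r3 = -(8) = -8 -> matches
step 12: r1 = 3 + 8 = 11 -> no discrepancy
step 13: r2 = -8 -> verified
step 14: r1 = -(11) = -11 -> agrees with the log
step 15: r2 = -8 - -8 = 0 -> verified
step 16: r2 = -(0) = 0 -> verified
No step deviates from the rules.

no error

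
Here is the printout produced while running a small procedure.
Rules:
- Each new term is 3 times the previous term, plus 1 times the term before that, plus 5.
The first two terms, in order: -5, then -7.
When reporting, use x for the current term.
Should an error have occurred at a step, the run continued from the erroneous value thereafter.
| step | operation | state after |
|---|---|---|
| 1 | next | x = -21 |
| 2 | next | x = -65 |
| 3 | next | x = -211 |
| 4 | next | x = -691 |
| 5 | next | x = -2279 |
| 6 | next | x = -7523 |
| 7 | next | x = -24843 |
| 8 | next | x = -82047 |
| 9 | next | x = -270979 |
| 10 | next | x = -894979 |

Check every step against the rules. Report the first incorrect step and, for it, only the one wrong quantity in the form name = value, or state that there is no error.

Recomputing the run from the initial state:
step 1: x = -21
step 2: x = -65
step 3: x = -211
step 4: x = -693
step 5: x = -2285
step 6: x = -7543
step 7: x = -24909
step 8: x = -82265
step 9: x = -271699
step 10: x = -897357
The first disagreement with the printout is at step 4, where the value should be x = -693.

step 4, x = -693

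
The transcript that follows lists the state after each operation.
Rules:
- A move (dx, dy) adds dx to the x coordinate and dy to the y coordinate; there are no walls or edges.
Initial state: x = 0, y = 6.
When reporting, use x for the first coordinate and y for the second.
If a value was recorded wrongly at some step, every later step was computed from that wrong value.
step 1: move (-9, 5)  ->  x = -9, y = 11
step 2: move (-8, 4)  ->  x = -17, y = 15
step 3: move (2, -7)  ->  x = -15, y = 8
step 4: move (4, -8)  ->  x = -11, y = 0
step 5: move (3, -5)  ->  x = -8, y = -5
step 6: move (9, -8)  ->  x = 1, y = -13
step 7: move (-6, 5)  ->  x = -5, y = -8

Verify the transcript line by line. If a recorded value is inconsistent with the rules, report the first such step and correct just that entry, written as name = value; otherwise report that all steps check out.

Step 1: x = 0 + (-9) = -9, y = 6 + (5) = 11 — agrees with the transcript.
Step 2: x = -9 + (-8) = -17, y = 11 + (4) = 15 — no discrepancy.
Step 3: x = -17 + (2) = -15, y = 15 + (-7) = 8 — agrees with the transcript.
Step 4: x = -15 + (4) = -11, y = 8 + (-8) = 0 — checks out.
Step 5: x = -11 + (3) = -8, y = 0 + (-5) = -5 — no discrepancy.
Step 6: x = -8 + (9) = 1, y = -5 + (-8) = -13 — same as recorded.
Step 7: x = 1 + (-6) = -5, y = -13 + (5) = -8 — verified.
Nothing is out of place; the run is error-free.

no error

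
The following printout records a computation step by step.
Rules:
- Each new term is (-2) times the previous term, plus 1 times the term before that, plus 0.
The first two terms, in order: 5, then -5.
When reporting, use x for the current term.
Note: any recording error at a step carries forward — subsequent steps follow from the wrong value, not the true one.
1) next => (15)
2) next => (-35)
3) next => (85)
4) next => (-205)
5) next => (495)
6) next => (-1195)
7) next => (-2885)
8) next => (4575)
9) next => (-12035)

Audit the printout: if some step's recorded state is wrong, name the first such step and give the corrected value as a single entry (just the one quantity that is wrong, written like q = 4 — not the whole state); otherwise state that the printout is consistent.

step 7, x = 2885

Recomputing the run from the initial state:
step 1: x = 15
step 2: x = -35
step 3: x = 85
step 4: x = -205
step 5: x = 495
step 6: x = -1195
step 7: x = 2885
step 8: x = -6965
step 9: x = 16815
The first disagreement with the printout is at step 7, where the value should be x = 2885.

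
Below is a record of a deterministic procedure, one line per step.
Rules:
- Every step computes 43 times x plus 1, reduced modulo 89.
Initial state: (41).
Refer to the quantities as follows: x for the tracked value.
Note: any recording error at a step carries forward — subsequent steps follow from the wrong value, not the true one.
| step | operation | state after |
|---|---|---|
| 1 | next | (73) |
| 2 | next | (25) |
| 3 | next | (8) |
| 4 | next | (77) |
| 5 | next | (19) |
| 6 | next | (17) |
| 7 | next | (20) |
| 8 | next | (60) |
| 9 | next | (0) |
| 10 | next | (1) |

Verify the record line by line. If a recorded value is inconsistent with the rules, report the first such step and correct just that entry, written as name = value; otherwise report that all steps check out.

Recomputing the run from the initial state:
step 1: x = 73
step 2: x = 25
step 3: x = 8
step 4: x = 78
step 5: x = 62
step 6: x = 86
step 7: x = 50
step 8: x = 15
step 9: x = 23
step 10: x = 11
The first disagreement with the record is at step 4, where the value should be x = 78.

step 4, x = 78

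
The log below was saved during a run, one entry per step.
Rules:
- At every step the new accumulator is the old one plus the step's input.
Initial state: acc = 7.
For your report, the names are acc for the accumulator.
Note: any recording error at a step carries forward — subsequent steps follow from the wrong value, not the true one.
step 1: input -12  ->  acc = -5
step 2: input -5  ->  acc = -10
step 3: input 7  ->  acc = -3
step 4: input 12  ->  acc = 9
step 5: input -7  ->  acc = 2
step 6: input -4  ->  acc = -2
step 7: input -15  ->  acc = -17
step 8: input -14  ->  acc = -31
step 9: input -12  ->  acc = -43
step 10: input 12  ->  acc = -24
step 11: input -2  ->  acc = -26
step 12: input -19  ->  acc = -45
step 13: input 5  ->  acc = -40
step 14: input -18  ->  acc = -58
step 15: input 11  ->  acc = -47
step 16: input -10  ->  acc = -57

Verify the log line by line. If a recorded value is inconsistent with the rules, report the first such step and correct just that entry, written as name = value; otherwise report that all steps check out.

step 10, acc = -31

Recomputing the run from the initial state:
step 1: acc = -5
step 2: acc = -10
step 3: acc = -3
step 4: acc = 9
step 5: acc = 2
step 6: acc = -2
step 7: acc = -17
step 8: acc = -31
step 9: acc = -43
step 10: acc = -31
step 11: acc = -33
step 12: acc = -52
step 13: acc = -47
step 14: acc = -65
step 15: acc = -54
step 16: acc = -64
The first disagreement with the log is at step 10, where the value should be acc = -31.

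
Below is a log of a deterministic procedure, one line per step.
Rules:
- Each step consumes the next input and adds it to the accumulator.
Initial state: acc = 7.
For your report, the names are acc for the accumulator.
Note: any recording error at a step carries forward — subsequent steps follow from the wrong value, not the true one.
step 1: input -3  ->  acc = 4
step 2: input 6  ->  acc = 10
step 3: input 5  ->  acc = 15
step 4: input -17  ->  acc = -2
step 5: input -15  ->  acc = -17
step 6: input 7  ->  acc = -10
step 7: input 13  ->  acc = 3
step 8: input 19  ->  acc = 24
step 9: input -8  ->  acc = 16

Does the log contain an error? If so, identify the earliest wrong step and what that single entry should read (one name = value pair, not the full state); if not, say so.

1. acc = 7 + -3 = 4 (same as recorded)
2. acc = 4 + 6 = 10 (no discrepancy)
3. acc = 10 + 5 = 15 (exactly as logged)
4. acc = 15 + -17 = -2 (matches)
5. acc = -2 + -15 = -17 (matches)
6. acc = -17 + 7 = -10 (in agreement)
7. acc = -10 + 13 = 3 (verified)
8. acc = 3 + 19 = 22 (first mismatch against the log)
First deviation found at step 8; the corrected entry is acc = 22.

step 8, acc = 22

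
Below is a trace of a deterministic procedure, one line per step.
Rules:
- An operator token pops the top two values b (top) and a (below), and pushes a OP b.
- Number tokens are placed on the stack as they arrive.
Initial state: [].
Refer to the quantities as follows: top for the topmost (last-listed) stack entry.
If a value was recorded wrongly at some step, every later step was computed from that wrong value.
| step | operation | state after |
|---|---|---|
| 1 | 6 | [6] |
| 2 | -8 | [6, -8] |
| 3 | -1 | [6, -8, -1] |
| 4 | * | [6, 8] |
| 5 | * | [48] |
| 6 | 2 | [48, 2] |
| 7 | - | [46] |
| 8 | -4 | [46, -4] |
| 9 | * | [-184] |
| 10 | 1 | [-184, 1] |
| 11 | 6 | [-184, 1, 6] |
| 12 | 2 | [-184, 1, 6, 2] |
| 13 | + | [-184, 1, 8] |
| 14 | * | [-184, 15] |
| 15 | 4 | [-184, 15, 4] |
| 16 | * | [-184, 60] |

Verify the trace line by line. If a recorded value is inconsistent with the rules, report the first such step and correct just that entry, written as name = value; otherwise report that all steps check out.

step 14, top = 8

Step 1: push 6: top = 6 — checks out.
Step 2: push -8: top = -8 — checks out.
Step 3: push -1: top = -1 — exactly as logged.
Step 4: -8 * -1 = 8 — agrees with the trace.
Step 5: 6 * 8 = 48 — matches.
Step 6: push 2: top = 2 — confirmed correct.
Step 7: 48 - 2 = 46 — no discrepancy.
Step 8: push -4: top = -4 — agrees with the trace.
Step 9: 46 * -4 = -184 — exactly as logged.
Step 10: push 1: top = 1 — in agreement.
Step 11: push 6: top = 6 — in agreement.
Step 12: push 2: top = 2 — in agreement.
Step 13: 6 + 2 = 8 — verified.
Step 14: 1 * 8 = 8 — the recorded entry deviates here.
That makes step 14 the first incorrect line — top = 8 is what it should show.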